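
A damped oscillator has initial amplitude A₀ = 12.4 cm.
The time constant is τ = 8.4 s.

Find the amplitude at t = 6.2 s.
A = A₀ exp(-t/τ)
A = A₀ exp(−t/τ) = 12.4×exp(−6.2/8.4) = 5.927 cm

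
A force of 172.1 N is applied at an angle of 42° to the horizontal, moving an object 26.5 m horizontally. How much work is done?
W = Fd cosθ = 172.1×26.5×cos(42°) = 3389.2 J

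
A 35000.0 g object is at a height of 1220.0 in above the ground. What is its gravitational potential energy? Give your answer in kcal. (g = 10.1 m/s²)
PE = mgh = 35 kg × 10.1 m/s² × 30.99 m = 1.095e+04 J = 2.618 kcal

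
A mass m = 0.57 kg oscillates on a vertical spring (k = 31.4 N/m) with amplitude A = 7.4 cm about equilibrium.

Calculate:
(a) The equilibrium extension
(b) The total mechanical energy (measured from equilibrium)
x_eq = mg/k = 0.57×9.81/31.4 = 0.1781 m = 17.81 cm
E = ½kA² = ½×31.4×(0.074)² = 0.08597 J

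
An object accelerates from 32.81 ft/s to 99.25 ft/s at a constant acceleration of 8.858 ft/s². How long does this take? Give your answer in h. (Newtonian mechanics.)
t = (v - v₀)/a (with unit conversion) = 0.002083 h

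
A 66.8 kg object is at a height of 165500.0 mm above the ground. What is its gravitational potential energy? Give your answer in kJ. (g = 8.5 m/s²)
PE = mgh = 66.8 kg × 8.5 m/s² × 165.5 m = 9.397e+04 J = 93.97 kJ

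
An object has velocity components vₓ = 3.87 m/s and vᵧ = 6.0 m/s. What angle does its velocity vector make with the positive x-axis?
θ = arctan(vᵧ/vₓ) = arctan(6.0/3.87) = 57.18°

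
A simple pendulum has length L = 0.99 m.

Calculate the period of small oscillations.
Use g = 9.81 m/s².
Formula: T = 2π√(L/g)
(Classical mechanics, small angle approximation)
T = 2π√(L/g) = 2π√(0.99/9.81) = 1.996 s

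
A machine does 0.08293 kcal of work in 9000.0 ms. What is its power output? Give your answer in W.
P = W/t = 347 J / 9 s = 38.55 W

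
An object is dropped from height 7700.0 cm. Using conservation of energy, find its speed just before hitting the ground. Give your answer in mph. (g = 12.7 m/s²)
mgh = ½mv² → v = √(2gh) = √(2×12.7×77) = 44.22 m/s = 98.93 mph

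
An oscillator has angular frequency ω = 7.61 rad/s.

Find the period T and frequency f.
T = 2π/ω = 2π/7.61 = 0.8256 s; f = ω/2π = 1.211 Hz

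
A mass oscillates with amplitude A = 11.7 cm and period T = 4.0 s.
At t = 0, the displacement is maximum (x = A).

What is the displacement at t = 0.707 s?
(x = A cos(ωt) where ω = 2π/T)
ω = 2π/T = 2π/4.0 = 1.571 rad/s
x = A cos(ωt) = 11.7×cos(1.571×0.707) = 5.197 cm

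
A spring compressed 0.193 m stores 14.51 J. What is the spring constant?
PE = ½kx² → k = 2PE/x² = 2×14.51/0.193² = 779.1 N/m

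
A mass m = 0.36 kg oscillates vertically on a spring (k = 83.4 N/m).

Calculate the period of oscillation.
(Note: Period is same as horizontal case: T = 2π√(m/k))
T = 2π√(m/k) = 2π√(0.36/83.4) = 0.4128 s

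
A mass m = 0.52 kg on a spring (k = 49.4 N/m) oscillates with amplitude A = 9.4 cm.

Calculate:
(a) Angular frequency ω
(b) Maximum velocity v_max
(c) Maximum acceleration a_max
ω = √(k/m) = √(49.4/0.52) = 9.747 rad/s
v_max = ωA = 9.747×0.094 = 0.9162 m/s
a_max = ω²A = 9.747²×0.094 = 8.93 m/s²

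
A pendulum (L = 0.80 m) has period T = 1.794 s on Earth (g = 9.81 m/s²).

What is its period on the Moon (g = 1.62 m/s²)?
T = 2π√(L/g), so T_moon/T_earth = √(g_earth/g_moon)
T_moon = 2π√(0.8/1.62) = 4.415 s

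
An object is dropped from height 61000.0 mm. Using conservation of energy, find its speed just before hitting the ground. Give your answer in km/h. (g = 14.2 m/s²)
mgh = ½mv² → v = √(2gh) = √(2×14.2×61) = 41.62 m/s = 149.8 km/h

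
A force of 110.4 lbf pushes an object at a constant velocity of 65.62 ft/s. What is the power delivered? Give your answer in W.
P = Fv = 491.1 N × 20 m/s = 9822 W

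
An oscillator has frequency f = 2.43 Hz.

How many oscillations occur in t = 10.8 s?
n = f×t = 2.43×10.8 = 26.24 oscillations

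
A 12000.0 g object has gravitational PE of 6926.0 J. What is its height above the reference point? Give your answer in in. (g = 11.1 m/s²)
PE = mgh → h = PE/(mg) = 6926 J / (12 kg × 11.1 m/s²) = 52 m = 2047.0 in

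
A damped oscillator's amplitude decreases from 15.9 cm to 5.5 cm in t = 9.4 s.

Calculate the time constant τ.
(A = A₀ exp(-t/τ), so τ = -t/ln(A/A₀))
A/A₀ = 5.5/15.9 = 0.3459; ln(A/A₀) = -1.062
τ = −t/ln(A/A₀) = −9.4/-1.062 = 8.855 s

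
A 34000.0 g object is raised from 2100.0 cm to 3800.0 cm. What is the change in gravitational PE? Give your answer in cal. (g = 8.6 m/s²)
ΔPE = mg(h₂ − h₁) = 34 kg × 8.6 m/s² × (38 − 21) m = 4971 J = 1188.0 cal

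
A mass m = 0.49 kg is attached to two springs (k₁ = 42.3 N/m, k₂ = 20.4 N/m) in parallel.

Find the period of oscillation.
k_eq = k₁+k₂ = 62.7 N/m
T = 2π√(m/k_eq) = 2π√(0.49/62.7) = 0.5554 s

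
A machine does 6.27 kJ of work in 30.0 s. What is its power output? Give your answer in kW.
P = W/t = 6270 J / 30 s = 209 W = 0.209 kW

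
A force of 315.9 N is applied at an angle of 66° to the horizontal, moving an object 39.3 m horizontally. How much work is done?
W = Fd cosθ = 315.9×39.3×cos(66°) = 5049.6 J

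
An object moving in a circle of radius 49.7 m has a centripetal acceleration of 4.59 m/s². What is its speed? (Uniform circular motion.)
v = √(a_c × r) = √(4.59 × 49.7) = 15.1 m/s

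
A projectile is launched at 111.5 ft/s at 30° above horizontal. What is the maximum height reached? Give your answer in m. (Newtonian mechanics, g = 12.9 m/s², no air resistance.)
H = v₀²sin²(θ)/(2g) (with unit conversion) = 11.19 m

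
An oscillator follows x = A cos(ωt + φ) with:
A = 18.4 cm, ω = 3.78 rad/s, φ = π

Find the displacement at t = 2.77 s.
x = A cos(ωt + φ) = 18.4×cos(3.78×2.77 + π) = 9.222 cm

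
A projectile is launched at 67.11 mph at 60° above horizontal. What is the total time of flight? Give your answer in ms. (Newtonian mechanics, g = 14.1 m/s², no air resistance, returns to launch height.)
T = 2v₀sin(θ)/g (with unit conversion) = 3685.0 ms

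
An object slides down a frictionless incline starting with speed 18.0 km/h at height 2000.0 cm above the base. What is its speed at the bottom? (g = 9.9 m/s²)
½mv₀² + mgh = ½mv² → v = √(v₀² + 2gh) = √(5² + 2×9.9×20) = 20.52 m/s = 73.87 km/h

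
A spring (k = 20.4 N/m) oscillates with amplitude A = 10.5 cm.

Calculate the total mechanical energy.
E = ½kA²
E = ½kA² = ½×20.4×(0.105)² = 0.1125 J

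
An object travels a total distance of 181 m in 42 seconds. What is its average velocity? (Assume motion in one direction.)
v_avg = Δd / Δt = 181 / 42 = 4.31 m/s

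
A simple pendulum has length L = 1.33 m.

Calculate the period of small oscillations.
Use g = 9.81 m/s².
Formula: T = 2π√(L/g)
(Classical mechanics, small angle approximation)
T = 2π√(L/g) = 2π√(1.33/9.81) = 2.314 s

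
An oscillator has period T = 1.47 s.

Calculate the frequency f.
f = 1/T = 1/1.47 = 0.6803 Hz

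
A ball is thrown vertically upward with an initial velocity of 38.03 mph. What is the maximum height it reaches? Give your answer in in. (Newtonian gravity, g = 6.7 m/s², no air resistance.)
h_max = v₀²/(2g) (with unit conversion) = 849.2 in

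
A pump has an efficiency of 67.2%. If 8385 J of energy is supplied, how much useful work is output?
W_out = η × W_in = 0.672 × 8385 = 5634.7 J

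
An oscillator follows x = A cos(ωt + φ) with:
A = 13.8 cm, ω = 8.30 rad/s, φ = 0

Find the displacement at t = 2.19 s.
x = A cos(ωt + φ) = 13.8×cos(8.3×2.19 + 0) = 10.79 cm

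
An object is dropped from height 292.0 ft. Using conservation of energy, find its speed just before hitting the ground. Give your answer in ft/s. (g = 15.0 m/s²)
mgh = ½mv² → v = √(2gh) = √(2×15.0×89) = 51.67 m/s = 169.5 ft/s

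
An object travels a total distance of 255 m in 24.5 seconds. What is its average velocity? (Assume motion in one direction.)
v_avg = Δd / Δt = 255 / 24.5 = 10.41 m/s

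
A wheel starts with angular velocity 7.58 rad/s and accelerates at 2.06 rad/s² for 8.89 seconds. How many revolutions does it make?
θ = ω₀t + ½αt² = 7.58×8.89 + ½×2.06×8.89² = 148.79 rad
Revolutions = θ/(2π) = 148.79/(2π) = 23.68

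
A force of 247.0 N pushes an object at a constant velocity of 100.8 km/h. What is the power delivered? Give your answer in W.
P = Fv = 247 N × 28 m/s = 6916 W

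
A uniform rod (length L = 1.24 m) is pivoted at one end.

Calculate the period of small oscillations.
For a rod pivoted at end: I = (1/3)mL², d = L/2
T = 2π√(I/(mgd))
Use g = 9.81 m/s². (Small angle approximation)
I/m = (1/3)L² = 0.5125 m²; d = L/2 = 0.62 m
T = 2π√(I/(mgd)) = 2π√(0.5125/(9.81×0.62)) = 1.824 s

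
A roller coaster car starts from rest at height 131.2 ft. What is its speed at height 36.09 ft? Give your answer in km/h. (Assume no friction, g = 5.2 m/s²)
mgh₁ = ½mv₂² + mgh₂ → v₂ = √(2g(h₁−h₂)) = √(2×5.2×(39.99−11)) = 17.36 m/s = 62.51 km/h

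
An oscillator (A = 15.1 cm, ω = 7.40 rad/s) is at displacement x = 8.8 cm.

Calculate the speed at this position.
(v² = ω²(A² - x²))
v = ω√(A² − x²) = 7.4×√(0.151² − 0.088²) = 0.908 m/s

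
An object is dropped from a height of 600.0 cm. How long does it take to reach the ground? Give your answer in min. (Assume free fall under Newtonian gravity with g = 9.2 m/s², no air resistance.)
t = √(2h/g) (with unit conversion) = 0.01903 min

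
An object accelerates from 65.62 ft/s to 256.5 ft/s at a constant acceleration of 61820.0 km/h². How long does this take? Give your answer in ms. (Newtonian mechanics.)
t = (v - v₀)/a (with unit conversion) = 12200.0 ms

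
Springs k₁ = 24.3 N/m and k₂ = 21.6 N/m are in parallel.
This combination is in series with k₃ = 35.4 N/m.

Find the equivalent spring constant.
k₁₂ = k₁ + k₂ = 45.9 N/m (parallel)
1/k_eq = 1/k₁₂ + 1/k₃ → k_eq = 19.99 N/m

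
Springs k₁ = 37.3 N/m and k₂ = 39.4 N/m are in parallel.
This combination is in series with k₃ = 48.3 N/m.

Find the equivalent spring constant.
k₁₂ = k₁ + k₂ = 76.7 N/m (parallel)
1/k_eq = 1/k₁₂ + 1/k₃ → k_eq = 29.64 N/m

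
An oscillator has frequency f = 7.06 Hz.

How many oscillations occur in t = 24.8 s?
n = f×t = 7.06×24.8 = 175.1 oscillations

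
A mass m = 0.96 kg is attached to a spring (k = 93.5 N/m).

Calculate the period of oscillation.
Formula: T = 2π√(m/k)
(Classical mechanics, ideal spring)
T = 2π√(m/k) = 2π√(0.96/93.5) = 0.6367 s; f = 1/T = 1.571 Hz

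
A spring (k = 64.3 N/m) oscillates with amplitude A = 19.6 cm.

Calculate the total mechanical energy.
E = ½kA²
E = ½kA² = ½×64.3×(0.196)² = 1.235 J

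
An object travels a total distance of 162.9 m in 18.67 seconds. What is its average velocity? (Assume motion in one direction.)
v_avg = Δd / Δt = 162.9 / 18.67 = 8.73 m/s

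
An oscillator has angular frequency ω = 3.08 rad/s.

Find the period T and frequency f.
T = 2π/ω = 2π/3.08 = 2.04 s; f = ω/2π = 0.4902 Hz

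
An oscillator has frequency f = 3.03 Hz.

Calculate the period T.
T = 1/f = 1/3.03 = 0.33 s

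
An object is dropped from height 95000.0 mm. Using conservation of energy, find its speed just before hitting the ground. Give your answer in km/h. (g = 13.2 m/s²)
mgh = ½mv² → v = √(2gh) = √(2×13.2×95) = 50.08 m/s = 180.3 km/h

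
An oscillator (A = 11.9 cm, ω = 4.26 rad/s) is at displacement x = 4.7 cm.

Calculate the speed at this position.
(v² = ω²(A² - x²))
v = ω√(A² − x²) = 4.26×√(0.119² − 0.047²) = 0.4657 m/s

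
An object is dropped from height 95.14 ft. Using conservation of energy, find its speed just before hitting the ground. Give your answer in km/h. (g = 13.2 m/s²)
mgh = ½mv² → v = √(2gh) = √(2×13.2×29) = 27.67 m/s = 99.61 km/h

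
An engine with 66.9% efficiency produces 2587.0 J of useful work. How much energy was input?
W_in = W_out/η = 2587.0/0.669 = 3867.0 J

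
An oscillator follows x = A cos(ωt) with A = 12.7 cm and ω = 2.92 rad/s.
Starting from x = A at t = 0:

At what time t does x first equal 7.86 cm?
cos(ωt) = x/A = 7.86/12.7 = 0.6189
ωt = arccos(0.6189) = 0.9035 rad
t = 0.9035/2.92 = 0.3094 s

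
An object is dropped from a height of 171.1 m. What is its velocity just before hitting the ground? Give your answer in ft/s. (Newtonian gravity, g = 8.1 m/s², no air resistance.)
v = √(2gh) (with unit conversion) = 172.7 ft/s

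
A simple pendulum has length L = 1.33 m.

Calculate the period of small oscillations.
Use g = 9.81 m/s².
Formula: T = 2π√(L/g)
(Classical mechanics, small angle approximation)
T = 2π√(L/g) = 2π√(1.33/9.81) = 2.314 s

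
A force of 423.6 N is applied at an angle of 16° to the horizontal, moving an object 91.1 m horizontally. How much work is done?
W = Fd cosθ = 423.6×91.1×cos(16°) = 37095.0 J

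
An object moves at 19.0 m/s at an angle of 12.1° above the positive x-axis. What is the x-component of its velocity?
vₓ = v cos(θ) = 19.0 × cos(12.1°) = 18.58 m/s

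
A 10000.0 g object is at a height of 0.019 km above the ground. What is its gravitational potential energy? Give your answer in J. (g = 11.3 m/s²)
PE = mgh = 10 kg × 11.3 m/s² × 19 m = 2147 J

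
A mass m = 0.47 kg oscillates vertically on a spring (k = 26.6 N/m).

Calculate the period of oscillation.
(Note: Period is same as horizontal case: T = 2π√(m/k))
T = 2π√(m/k) = 2π√(0.47/26.6) = 0.8352 s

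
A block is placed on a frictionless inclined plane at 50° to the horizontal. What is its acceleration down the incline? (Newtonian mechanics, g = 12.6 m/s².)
a = g sin(θ) = 12.6 × sin(50°) = 12.6 × 0.766 = 9.65 m/s²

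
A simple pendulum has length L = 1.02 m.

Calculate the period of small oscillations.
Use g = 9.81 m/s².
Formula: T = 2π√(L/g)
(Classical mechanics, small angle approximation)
T = 2π√(L/g) = 2π√(1.02/9.81) = 2.026 s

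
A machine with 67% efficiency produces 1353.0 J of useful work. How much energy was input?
W_in = W_out/η = 1353.0/0.67 = 2019.4 J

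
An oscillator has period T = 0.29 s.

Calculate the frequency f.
f = 1/T = 1/0.29 = 3.448 Hz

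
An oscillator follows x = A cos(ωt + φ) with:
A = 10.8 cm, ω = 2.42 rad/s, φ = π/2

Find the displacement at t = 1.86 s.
x = A cos(ωt + φ) = 10.8×cos(2.42×1.86 + π/2) = 10.56 cm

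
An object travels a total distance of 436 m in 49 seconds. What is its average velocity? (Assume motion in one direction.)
v_avg = Δd / Δt = 436 / 49 = 8.9 m/s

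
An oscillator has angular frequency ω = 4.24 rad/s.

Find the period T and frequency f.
T = 2π/ω = 2π/4.24 = 1.482 s; f = ω/2π = 0.6748 Hz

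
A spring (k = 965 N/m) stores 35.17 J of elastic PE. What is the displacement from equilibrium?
PE = ½kx² → x = √(2PE/k) = √(2×35.17/965) = 0.27 m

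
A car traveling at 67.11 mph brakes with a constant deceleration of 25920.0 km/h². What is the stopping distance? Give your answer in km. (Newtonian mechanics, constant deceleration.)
d = v₀² / (2a) (with unit conversion) = 0.225 km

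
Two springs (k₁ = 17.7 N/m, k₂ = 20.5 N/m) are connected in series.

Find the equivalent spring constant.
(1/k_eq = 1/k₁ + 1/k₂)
1/k_eq = 1/17.7 + 1/20.5 = 0.10528; k_eq = 9.499 N/m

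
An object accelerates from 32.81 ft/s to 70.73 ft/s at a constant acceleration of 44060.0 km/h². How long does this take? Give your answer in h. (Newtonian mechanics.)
t = (v - v₀)/a (with unit conversion) = 0.0009444 h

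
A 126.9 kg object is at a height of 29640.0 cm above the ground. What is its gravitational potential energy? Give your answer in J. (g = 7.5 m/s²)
PE = mgh = 126.9 kg × 7.5 m/s² × 296.4 m = 2.821e+05 J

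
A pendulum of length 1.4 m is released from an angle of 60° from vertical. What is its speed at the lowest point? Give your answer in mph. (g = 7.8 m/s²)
h = L(1 − cosθ) = 1.4×(1 − cos60°) = 0.7 m
v = √(2gh) = √(2×7.8×0.7) = 3.305 m/s = 7.392 mph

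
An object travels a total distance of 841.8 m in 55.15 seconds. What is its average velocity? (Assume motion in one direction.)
v_avg = Δd / Δt = 841.8 / 55.15 = 15.26 m/s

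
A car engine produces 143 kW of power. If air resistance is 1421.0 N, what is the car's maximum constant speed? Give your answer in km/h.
P = Fv → v = P/F = 143000 W / 1421 N = 100.6 m/s = 362.3 km/h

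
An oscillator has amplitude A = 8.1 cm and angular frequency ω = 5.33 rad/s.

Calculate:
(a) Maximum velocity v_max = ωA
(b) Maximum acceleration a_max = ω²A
v_max = ωA = 5.33×0.081 = 0.4317 m/s
a_max = ω²A = 5.33²×0.081 = 2.301 m/s²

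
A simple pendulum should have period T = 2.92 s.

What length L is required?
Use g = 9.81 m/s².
T = 2π√(L/g) → L = g(T/2π)² = 9.81×(2.92/2π)² = 2.119 m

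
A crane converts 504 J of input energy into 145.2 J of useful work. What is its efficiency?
η = W_out/W_in = 145.2/504 = 0.2881 = 28.81%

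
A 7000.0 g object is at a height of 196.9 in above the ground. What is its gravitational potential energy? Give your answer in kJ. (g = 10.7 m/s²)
PE = mgh = 7 kg × 10.7 m/s² × 5.001 m = 374.6 J = 0.3746 kJ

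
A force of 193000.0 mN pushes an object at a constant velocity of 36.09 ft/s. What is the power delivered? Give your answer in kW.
P = Fv = 193 N × 11 m/s = 2123 W = 2.123 kW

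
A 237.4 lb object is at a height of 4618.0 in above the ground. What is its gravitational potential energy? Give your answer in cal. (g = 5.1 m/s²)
PE = mgh = 107.7 kg × 5.1 m/s² × 117.3 m = 6.442e+04 J = 15400.0 cal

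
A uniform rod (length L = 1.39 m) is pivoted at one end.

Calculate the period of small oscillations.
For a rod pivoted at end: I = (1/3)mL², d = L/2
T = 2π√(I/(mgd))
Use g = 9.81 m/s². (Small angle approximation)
I/m = (1/3)L² = 0.644 m²; d = L/2 = 0.695 m
T = 2π√(I/(mgd)) = 2π√(0.644/(9.81×0.695)) = 1.931 s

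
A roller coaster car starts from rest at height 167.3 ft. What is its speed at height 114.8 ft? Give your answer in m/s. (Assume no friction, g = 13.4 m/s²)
mgh₁ = ½mv₂² + mgh₂ → v₂ = √(2g(h₁−h₂)) = √(2×13.4×(50.99−34.99)) = 20.71 m/s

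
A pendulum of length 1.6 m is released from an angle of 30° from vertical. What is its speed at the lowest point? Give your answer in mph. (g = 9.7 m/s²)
h = L(1 − cosθ) = 1.6×(1 − cos30°) = 0.2144 m
v = √(2gh) = √(2×9.7×0.2144) = 2.039 m/s = 4.562 mph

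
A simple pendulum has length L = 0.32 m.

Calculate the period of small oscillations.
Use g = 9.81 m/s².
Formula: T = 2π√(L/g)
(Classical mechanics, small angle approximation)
T = 2π√(L/g) = 2π√(0.32/9.81) = 1.135 s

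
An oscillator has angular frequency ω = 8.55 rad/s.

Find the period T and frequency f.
T = 2π/ω = 2π/8.55 = 0.7349 s; f = ω/2π = 1.361 Hz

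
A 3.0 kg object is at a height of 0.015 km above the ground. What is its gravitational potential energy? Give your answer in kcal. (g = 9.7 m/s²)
PE = mgh = 3 kg × 9.7 m/s² × 15 m = 436.5 J = 0.1043 kcal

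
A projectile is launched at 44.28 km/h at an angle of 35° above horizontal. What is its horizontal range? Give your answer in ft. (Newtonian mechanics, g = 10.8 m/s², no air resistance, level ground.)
R = v₀² sin(2θ) / g (with unit conversion) = 43.19 ft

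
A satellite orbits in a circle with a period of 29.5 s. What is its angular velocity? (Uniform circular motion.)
ω = 2π/T = 2π/29.5 = 0.213 rad/s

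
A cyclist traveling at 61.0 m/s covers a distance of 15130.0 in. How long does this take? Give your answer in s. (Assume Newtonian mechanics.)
t = d/v (with unit conversion) = 6.3 s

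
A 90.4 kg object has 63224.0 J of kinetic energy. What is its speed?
KE = ½mv² → v = √(2KE/m) = √(2×63224.0/90.4) = 37.4 m/s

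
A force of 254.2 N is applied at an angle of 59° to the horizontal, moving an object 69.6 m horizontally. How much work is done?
W = Fd cosθ = 254.2×69.6×cos(59°) = 9112.2 J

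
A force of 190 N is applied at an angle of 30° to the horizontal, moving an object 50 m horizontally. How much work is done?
W = Fd cosθ = 190×50×cos(30°) = 8227.2 J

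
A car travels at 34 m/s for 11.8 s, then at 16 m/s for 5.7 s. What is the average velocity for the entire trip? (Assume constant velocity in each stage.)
d₁ = v₁t₁ = 34 × 11.8 = 401.2 m
d₂ = v₂t₂ = 16 × 5.7 = 91.2 m
d_total = 492.4 m, t_total = 17.5 s
v_avg = d_total/t_total = 492.4/17.5 = 28.14 m/s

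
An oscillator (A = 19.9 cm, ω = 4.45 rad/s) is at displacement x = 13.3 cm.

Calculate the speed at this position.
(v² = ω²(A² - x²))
v = ω√(A² − x²) = 4.45×√(0.199² − 0.133²) = 0.6587 m/s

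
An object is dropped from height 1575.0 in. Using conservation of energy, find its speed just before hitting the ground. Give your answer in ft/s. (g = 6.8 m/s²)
mgh = ½mv² → v = √(2gh) = √(2×6.8×40) = 23.33 m/s = 76.53 ft/s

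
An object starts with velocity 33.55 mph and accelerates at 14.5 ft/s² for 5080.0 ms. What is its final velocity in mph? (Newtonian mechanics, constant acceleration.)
v = v₀ + at (with unit conversion) = 83.77 mph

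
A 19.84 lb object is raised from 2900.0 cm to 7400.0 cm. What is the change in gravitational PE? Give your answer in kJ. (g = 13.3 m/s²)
ΔPE = mg(h₂ − h₁) = 8.999 kg × 13.3 m/s² × (74 − 29) m = 5386 J = 5.386 kJ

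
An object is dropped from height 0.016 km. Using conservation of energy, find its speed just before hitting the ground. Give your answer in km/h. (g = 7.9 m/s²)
mgh = ½mv² → v = √(2gh) = √(2×7.9×16) = 15.9 m/s = 57.24 km/h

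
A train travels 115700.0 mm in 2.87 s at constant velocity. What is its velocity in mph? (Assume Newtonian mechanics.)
v = d/t (with unit conversion) = 90.18 mph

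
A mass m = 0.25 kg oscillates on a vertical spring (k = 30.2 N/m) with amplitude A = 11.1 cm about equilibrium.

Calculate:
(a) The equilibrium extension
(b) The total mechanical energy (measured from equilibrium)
x_eq = mg/k = 0.25×9.81/30.2 = 0.08121 m = 8.121 cm
E = ½kA² = ½×30.2×(0.111)² = 0.186 J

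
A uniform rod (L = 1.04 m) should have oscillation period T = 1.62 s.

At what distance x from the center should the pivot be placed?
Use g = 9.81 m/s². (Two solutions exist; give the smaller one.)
T = 2π√((L²/12 + x²)/(gx)). Let c = T²g/(4π²) = 0.6521.
x² − cx + L²/12 = 0 → x = (c − √(c² − L²/3))/2 = 0.1988 m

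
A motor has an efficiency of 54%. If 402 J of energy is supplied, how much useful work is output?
W_out = η × W_in = 0.54 × 402 = 217.08 J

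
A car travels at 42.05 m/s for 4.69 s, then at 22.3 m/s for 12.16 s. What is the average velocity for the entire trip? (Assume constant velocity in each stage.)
d₁ = v₁t₁ = 42.05 × 4.69 = 197.215 m
d₂ = v₂t₂ = 22.3 × 12.16 = 271.168 m
d_total = 468.38 m, t_total = 16.85 s
v_avg = d_total/t_total = 468.38/16.85 = 27.8 m/s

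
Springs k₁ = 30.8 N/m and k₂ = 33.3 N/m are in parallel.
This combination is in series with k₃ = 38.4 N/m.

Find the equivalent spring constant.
k₁₂ = k₁ + k₂ = 64.1 N/m (parallel)
1/k_eq = 1/k₁₂ + 1/k₃ → k_eq = 24.01 N/m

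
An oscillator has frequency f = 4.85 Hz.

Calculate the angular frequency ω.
ω = 2πf = 2π×4.85 = 30.47 rad/s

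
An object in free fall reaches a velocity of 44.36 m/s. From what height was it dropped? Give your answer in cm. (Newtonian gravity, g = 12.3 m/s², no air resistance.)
h = v²/(2g) (with unit conversion) = 7999.0 cm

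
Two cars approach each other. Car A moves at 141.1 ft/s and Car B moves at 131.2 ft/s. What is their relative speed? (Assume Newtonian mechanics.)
v_rel = v_A + v_B = 141.1 + 131.2 = 272.3 ft/s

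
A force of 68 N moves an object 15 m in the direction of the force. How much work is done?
W = Fd = 68×15 = 1020.0 J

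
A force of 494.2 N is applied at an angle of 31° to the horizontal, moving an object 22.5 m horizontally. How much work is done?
W = Fd cosθ = 494.2×22.5×cos(31°) = 9531.3 J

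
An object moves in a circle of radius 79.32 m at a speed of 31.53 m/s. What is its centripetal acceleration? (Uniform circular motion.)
a_c = v²/r = 31.53²/79.32 = 994.141/79.32 = 12.53 m/s²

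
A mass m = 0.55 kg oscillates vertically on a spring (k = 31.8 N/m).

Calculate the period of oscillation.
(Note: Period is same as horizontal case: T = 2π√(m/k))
T = 2π√(m/k) = 2π√(0.55/31.8) = 0.8263 s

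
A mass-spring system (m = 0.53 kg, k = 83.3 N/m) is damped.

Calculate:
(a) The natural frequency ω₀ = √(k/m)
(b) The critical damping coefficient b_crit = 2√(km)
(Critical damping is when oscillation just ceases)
ω₀ = √(k/m) = √(83.3/0.53) = 12.54 rad/s
b_crit = 2√(km) = 2√(83.3×0.53) = 13.29 kg/s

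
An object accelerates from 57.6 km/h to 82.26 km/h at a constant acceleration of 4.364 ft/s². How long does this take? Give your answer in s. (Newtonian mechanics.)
t = (v - v₀)/a (with unit conversion) = 5.15 s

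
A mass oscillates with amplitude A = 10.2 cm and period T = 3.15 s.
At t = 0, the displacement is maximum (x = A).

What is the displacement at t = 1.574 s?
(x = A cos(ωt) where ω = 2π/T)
ω = 2π/T = 2π/3.15 = 1.995 rad/s
x = A cos(ωt) = 10.2×cos(1.995×1.574) = -10.2 cm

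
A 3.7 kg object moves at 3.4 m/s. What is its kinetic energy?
KE = ½mv² = ½×3.7×3.4² = 21.386 J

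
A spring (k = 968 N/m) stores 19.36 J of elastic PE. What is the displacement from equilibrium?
PE = ½kx² → x = √(2PE/k) = √(2×19.36/968) = 0.2 m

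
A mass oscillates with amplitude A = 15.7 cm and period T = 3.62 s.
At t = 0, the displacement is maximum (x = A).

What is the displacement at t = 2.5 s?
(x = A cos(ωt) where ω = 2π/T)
ω = 2π/T = 2π/3.62 = 1.736 rad/s
x = A cos(ωt) = 15.7×cos(1.736×2.5) = -5.724 cm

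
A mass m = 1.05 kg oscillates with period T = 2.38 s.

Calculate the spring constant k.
T = 2π√(m/k) → k = m(2π/T)² = 1.05×(2π/2.38)² = 7.318 N/m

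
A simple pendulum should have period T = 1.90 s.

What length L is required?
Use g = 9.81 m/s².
T = 2π√(L/g) → L = g(T/2π)² = 9.81×(1.9/2π)² = 0.897 m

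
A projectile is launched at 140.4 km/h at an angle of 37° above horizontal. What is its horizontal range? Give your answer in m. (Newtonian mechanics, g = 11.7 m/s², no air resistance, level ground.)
R = v₀² sin(2θ) / g (with unit conversion) = 125.0 m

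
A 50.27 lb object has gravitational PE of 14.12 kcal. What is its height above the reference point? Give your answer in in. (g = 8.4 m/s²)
PE = mgh → h = PE/(mg) = 5.908e+04 J / (22.8 kg × 8.4 m/s²) = 308.4 m = 12140.0 in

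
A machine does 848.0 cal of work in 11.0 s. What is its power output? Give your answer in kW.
P = W/t = 3548 J / 11 s = 322.5 W = 0.3225 kW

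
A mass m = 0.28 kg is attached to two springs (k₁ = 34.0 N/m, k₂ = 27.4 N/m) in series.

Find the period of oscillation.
k_eq = k₁k₂/(k₁+k₂) = 15.17 N/m
T = 2π√(m/k_eq) = 2π√(0.28/15.17) = 0.8535 s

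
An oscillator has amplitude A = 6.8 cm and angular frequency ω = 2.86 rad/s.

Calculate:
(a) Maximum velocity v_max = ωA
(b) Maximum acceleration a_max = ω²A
v_max = ωA = 2.86×0.068 = 0.1945 m/s
a_max = ω²A = 2.86²×0.068 = 0.5562 m/s²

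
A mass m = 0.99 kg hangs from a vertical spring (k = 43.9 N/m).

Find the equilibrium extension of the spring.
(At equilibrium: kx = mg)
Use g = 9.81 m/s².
x_eq = mg/k = 0.99×9.81/43.9 = 0.2212 m = 22.12 cm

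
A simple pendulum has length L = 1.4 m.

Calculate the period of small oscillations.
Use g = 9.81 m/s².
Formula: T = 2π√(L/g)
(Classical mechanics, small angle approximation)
T = 2π√(L/g) = 2π√(1.4/9.81) = 2.374 s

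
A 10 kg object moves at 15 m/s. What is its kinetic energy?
KE = ½mv² = ½×10×15² = 1125.0 J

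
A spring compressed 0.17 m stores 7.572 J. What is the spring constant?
PE = ½kx² → k = 2PE/x² = 2×7.572/0.17² = 524.0 N/m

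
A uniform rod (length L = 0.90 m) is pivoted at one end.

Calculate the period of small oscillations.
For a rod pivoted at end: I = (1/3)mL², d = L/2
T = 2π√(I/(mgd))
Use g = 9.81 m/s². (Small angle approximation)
I/m = (1/3)L² = 0.27 m²; d = L/2 = 0.45 m
T = 2π√(I/(mgd)) = 2π√(0.27/(9.81×0.45)) = 1.554 s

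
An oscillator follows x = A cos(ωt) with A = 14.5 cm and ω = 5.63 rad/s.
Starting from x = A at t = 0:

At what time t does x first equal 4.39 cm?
cos(ωt) = x/A = 4.39/14.5 = 0.3028
ωt = arccos(0.3028) = 1.263 rad
t = 1.263/5.63 = 0.2244 s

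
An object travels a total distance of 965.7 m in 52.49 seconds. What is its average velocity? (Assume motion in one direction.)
v_avg = Δd / Δt = 965.7 / 52.49 = 18.4 m/s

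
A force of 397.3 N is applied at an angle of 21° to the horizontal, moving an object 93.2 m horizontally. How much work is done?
W = Fd cosθ = 397.3×93.2×cos(21°) = 34569.0 J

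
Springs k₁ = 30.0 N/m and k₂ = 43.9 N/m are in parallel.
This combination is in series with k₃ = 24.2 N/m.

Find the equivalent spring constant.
k₁₂ = k₁ + k₂ = 73.9 N/m (parallel)
1/k_eq = 1/k₁₂ + 1/k₃ → k_eq = 18.23 N/m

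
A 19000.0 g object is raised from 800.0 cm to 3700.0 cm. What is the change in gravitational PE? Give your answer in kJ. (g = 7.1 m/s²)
ΔPE = mg(h₂ − h₁) = 19 kg × 7.1 m/s² × (37 − 8) m = 3912 J = 3.912 kJ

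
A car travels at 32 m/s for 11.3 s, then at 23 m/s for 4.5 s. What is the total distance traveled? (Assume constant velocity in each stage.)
d₁ = v₁t₁ = 32 × 11.3 = 361.6 m
d₂ = v₂t₂ = 23 × 4.5 = 103.5 m
d_total = 361.6 + 103.5 = 465.1 m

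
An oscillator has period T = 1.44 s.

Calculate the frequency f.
f = 1/T = 1/1.44 = 0.6944 Hz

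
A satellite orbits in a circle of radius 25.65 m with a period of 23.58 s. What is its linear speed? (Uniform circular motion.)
v = 2πr/T = 2π×25.65/23.58 = 6.83 m/s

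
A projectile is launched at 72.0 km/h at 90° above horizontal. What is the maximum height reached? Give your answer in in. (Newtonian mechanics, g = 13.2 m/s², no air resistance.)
H = v₀²sin²(θ)/(2g) (with unit conversion) = 596.5 in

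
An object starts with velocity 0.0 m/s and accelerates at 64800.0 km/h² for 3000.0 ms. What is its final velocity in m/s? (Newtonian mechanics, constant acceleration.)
v = v₀ + at (with unit conversion) = 15.0 m/s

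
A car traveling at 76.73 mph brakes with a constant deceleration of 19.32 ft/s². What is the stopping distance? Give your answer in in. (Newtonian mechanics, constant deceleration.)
d = v₀² / (2a) (with unit conversion) = 3933.0 in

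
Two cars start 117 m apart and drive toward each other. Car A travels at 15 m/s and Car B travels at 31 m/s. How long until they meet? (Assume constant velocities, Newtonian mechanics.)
Combined speed: v_combined = 15 + 31 = 46 m/s
Time to meet: t = d/46 = 117/46 = 2.54 s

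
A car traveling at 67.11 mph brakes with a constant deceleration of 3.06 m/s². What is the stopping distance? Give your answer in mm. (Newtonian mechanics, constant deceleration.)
d = v₀² / (2a) (with unit conversion) = 147100.0 mm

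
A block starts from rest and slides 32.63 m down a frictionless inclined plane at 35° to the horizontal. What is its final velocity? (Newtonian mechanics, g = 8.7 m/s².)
a = g sin(θ) = 8.7 × sin(35°) = 4.99 m/s²
v = √(2ad) = √(2 × 4.99 × 32.63) = 18.05 m/s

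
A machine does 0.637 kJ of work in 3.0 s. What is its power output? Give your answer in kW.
P = W/t = 637 J / 3 s = 212.3 W = 0.2123 kW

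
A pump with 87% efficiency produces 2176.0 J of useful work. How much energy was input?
W_in = W_out/η = 2176.0/0.87 = 2501.1 J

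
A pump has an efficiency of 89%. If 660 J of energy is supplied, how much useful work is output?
W_out = η × W_in = 0.89 × 660 = 587.4 J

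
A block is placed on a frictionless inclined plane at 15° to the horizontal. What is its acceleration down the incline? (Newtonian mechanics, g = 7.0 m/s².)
a = g sin(θ) = 7.0 × sin(15°) = 7.0 × 0.2588 = 1.81 m/s²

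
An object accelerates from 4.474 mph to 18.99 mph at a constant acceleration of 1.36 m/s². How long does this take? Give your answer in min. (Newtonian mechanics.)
t = (v - v₀)/a (with unit conversion) = 0.07952 min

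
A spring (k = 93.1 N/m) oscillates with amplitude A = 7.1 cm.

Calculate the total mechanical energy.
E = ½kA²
E = ½kA² = ½×93.1×(0.071)² = 0.2347 J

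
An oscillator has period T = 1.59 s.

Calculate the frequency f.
f = 1/T = 1/1.59 = 0.6289 Hz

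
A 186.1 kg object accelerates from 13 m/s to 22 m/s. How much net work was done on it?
W_net = ΔKE = ½m(v₂² − v₁²) = ½×186.1×(22² − 13²) = 29310.75 J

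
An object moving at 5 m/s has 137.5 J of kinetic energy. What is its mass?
KE = ½mv² → m = 2KE/v² = 2×137.5/5² = 11.0 kg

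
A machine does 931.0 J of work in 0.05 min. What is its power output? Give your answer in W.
P = W/t = 931 J / 3 s = 310.3 W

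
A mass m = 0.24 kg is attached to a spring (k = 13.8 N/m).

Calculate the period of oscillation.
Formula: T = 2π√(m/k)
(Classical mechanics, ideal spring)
T = 2π√(m/k) = 2π√(0.24/13.8) = 0.8286 s; f = 1/T = 1.207 Hz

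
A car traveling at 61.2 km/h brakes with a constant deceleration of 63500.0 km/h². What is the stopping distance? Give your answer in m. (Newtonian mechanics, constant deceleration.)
d = v₀² / (2a) (with unit conversion) = 29.49 m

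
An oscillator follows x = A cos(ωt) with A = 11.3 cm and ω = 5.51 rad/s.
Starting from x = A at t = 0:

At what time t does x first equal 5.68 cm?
cos(ωt) = x/A = 5.68/11.3 = 0.5027
ωt = arccos(0.5027) = 1.044 rad
t = 1.044/5.51 = 0.1895 s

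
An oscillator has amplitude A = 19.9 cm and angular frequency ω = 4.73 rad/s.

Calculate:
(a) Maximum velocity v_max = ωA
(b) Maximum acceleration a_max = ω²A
v_max = ωA = 4.73×0.199 = 0.9413 m/s
a_max = ω²A = 4.73²×0.199 = 4.452 m/s²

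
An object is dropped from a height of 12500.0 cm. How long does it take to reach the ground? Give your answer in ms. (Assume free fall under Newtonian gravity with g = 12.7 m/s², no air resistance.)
t = √(2h/g) (with unit conversion) = 4437.0 ms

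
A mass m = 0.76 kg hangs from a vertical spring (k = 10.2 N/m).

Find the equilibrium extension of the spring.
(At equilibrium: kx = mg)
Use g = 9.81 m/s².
x_eq = mg/k = 0.76×9.81/10.2 = 0.7309 m = 73.09 cm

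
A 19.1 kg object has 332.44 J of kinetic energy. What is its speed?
KE = ½mv² → v = √(2KE/m) = √(2×332.44/19.1) = 5.9 m/s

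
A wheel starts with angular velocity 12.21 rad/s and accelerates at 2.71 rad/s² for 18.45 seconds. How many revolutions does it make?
θ = ω₀t + ½αt² = 12.21×18.45 + ½×2.71×18.45² = 686.52 rad
Revolutions = θ/(2π) = 686.52/(2π) = 109.26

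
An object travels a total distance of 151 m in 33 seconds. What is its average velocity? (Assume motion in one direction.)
v_avg = Δd / Δt = 151 / 33 = 4.58 m/s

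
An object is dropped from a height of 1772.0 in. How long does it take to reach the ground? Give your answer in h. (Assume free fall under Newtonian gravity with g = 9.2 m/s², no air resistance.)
t = √(2h/g) (with unit conversion) = 0.0008689 h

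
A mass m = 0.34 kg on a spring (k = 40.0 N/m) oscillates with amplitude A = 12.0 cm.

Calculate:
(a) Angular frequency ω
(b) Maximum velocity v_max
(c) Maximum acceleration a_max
ω = √(k/m) = √(40.0/0.34) = 10.85 rad/s
v_max = ωA = 10.85×0.12 = 1.302 m/s
a_max = ω²A = 10.85²×0.12 = 14.12 m/s²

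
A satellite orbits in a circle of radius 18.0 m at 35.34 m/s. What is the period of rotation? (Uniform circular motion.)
T = 2πr/v = 2π×18.0/35.34 = 3.2 s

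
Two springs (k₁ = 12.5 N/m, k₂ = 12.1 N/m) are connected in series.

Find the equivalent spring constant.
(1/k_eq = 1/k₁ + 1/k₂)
1/k_eq = 1/12.5 + 1/12.1 = 0.16264; k_eq = 6.148 N/m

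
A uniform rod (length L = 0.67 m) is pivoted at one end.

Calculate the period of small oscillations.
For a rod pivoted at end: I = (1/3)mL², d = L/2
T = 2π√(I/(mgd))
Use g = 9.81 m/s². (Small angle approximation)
I/m = (1/3)L² = 0.1496 m²; d = L/2 = 0.335 m
T = 2π√(I/(mgd)) = 2π√(0.1496/(9.81×0.335)) = 1.341 s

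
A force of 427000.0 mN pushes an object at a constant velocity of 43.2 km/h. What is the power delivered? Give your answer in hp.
P = Fv = 427 N × 12 m/s = 5124 W = 6.871 hp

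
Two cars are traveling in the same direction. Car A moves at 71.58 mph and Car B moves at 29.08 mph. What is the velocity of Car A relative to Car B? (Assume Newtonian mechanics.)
v_rel = v_A - v_B = 71.58 - 29.08 = 42.5 mph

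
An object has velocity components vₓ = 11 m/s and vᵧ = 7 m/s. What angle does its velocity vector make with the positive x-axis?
θ = arctan(vᵧ/vₓ) = arctan(7/11) = 32.47°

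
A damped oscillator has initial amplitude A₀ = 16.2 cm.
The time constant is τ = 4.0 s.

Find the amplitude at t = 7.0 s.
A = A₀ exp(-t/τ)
A = A₀ exp(−t/τ) = 16.2×exp(−7.0/4.0) = 2.815 cm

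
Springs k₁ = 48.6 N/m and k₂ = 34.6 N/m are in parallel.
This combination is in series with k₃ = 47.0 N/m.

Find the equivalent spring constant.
k₁₂ = k₁ + k₂ = 83.2 N/m (parallel)
1/k_eq = 1/k₁₂ + 1/k₃ → k_eq = 30.03 N/m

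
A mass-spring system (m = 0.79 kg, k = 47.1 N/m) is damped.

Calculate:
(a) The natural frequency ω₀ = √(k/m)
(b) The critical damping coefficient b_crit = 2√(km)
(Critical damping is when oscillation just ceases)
ω₀ = √(k/m) = √(47.1/0.79) = 7.721 rad/s
b_crit = 2√(km) = 2√(47.1×0.79) = 12.2 kg/s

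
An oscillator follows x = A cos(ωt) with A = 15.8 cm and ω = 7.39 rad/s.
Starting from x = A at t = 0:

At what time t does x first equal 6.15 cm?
cos(ωt) = x/A = 6.15/15.8 = 0.3892
ωt = arccos(0.3892) = 1.171 rad
t = 1.171/7.39 = 0.1585 s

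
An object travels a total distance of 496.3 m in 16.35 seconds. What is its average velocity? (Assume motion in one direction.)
v_avg = Δd / Δt = 496.3 / 16.35 = 30.35 m/s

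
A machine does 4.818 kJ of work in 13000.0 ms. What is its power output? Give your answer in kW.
P = W/t = 4818 J / 13 s = 370.6 W = 0.3706 kW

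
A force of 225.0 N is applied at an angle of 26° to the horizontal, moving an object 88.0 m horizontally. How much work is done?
W = Fd cosθ = 225.0×88.0×cos(26°) = 17796.0 J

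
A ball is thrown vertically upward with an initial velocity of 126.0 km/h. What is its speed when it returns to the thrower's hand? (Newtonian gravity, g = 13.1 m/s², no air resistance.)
By conservation of energy, the ball returns at the same speed = 126.0 km/h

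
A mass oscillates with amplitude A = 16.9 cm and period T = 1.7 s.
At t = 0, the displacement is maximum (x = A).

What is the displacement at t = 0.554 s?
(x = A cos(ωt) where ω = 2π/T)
ω = 2π/T = 2π/1.7 = 3.696 rad/s
x = A cos(ωt) = 16.9×cos(3.696×0.554) = -7.756 cm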